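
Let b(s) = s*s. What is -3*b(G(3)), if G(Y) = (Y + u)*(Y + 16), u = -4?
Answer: -1083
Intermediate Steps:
G(Y) = (-4 + Y)*(16 + Y) (G(Y) = (Y - 4)*(Y + 16) = (-4 + Y)*(16 + Y))
b(s) = s²
-3*b(G(3)) = -3*(-64 + 3² + 12*3)² = -3*(-64 + 9 + 36)² = -3*(-19)² = -3*361 = -1083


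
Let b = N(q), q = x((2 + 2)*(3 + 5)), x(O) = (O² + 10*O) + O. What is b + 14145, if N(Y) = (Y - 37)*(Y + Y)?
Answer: 3699073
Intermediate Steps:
x(O) = O² + 11*O
q = 1376 (q = ((2 + 2)*(3 + 5))*(11 + (2 + 2)*(3 + 5)) = (4*8)*(11 + 4*8) = 32*(11 + 32) = 32*43 = 1376)
N(Y) = 2*Y*(-37 + Y) (N(Y) = (-37 + Y)*(2*Y) = 2*Y*(-37 + Y))
b = 3684928 (b = 2*1376*(-37 + 1376) = 2*1376*1339 = 3684928)
b + 14145 = 3684928 + 14145 = 3699073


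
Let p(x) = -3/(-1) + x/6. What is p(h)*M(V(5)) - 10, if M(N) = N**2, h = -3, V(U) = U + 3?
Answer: 150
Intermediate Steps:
V(U) = 3 + U
p(x) = 3 + x/6 (p(x) = -3*(-1) + x*(1/6) = 3 + x/6)
p(h)*M(V(5)) - 10 = (3 + (1/6)*(-3))*(3 + 5)**2 - 10 = (3 - 1/2)*8**2 - 10 = (5/2)*64 - 10 = 160 - 10 = 150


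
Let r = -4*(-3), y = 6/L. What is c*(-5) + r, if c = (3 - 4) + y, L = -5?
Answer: 23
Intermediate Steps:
y = -6/5 (y = 6/(-5) = 6*(-⅕) = -6/5 ≈ -1.2000)
c = -11/5 (c = (3 - 4) - 6/5 = -1 - 6/5 = -11/5 ≈ -2.2000)
r = 12
c*(-5) + r = -11/5*(-5) + 12 = 11 + 12 = 23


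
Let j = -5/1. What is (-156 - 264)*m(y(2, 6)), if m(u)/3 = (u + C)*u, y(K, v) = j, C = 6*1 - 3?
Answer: -12600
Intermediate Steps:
j = -5 (j = -5*1 = -5)
C = 3 (C = 6 - 3 = 3)
y(K, v) = -5
m(u) = 3*u*(3 + u) (m(u) = 3*((u + 3)*u) = 3*((3 + u)*u) = 3*(u*(3 + u)) = 3*u*(3 + u))
(-156 - 264)*m(y(2, 6)) = (-156 - 264)*(3*(-5)*(3 - 5)) = -1260*(-5)*(-2) = -420*30 = -12600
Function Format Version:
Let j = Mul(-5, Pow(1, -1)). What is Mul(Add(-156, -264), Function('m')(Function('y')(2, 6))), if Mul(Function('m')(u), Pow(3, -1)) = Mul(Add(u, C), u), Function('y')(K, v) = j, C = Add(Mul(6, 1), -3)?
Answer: -12600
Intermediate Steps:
j = -5 (j = Mul(-5, 1) = -5)
C = 3 (C = Add(6, -3) = 3)
Function('y')(K, v) = -5
Function('m')(u) = Mul(3, u, Add(3, u)) (Function('m')(u) = Mul(3, Mul(Add(u, 3), u)) = Mul(3, Mul(Add(3, u), u)) = Mul(3, Mul(u, Add(3, u))) = Mul(3, u, Add(3, u)))
Mul(Add(-156, -264), Function('m')(Function('y')(2, 6))) = Mul(Add(-156, -264), Mul(3, -5, Add(3, -5))) = Mul(-420, Mul(3, -5, -2)) = Mul(-420, 30) = -12600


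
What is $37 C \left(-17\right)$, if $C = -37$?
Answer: $23273$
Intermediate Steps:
$37 C \left(-17\right) = 37 \left(-37\right) \left(-17\right) = \left(-1369\right) \left(-17\right) = 23273$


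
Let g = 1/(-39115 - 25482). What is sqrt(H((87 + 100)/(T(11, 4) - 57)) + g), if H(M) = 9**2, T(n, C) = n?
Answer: 2*sqrt(84498625133)/64597 ≈ 9.0000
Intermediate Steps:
g = -1/64597 (g = 1/(-64597) = -1/64597 ≈ -1.5481e-5)
H(M) = 81
sqrt(H((87 + 100)/(T(11, 4) - 57)) + g) = sqrt(81 - 1/64597) = sqrt(5232356/64597) = 2*sqrt(84498625133)/64597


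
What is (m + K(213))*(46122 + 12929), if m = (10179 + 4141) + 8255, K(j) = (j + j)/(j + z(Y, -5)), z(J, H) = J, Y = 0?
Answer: 1333194427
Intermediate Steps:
K(j) = 2 (K(j) = (j + j)/(j + 0) = (2*j)/j = 2)
m = 22575 (m = 14320 + 8255 = 22575)
(m + K(213))*(46122 + 12929) = (22575 + 2)*(46122 + 12929) = 22577*59051 = 1333194427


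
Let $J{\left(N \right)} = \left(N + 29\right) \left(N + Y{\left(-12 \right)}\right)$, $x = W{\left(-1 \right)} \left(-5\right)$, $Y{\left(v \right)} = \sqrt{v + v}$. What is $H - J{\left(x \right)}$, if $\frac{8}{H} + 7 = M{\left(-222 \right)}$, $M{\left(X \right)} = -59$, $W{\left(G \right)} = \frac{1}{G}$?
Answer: $- \frac{5614}{33} - 68 i \sqrt{6} \approx -170.12 - 166.57 i$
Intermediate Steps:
$Y{\left(v \right)} = \sqrt{2} \sqrt{v}$ ($Y{\left(v \right)} = \sqrt{2 v} = \sqrt{2} \sqrt{v}$)
$x = 5$ ($x = \frac{1}{-1} \left(-5\right) = \left(-1\right) \left(-5\right) = 5$)
$H = - \frac{4}{33}$ ($H = \frac{8}{-7 - 59} = \frac{8}{-66} = 8 \left(- \frac{1}{66}\right) = - \frac{4}{33} \approx -0.12121$)
$J{\left(N \right)} = \left(29 + N\right) \left(N + 2 i \sqrt{6}\right)$ ($J{\left(N \right)} = \left(N + 29\right) \left(N + \sqrt{2} \sqrt{-12}\right) = \left(29 + N\right) \left(N + \sqrt{2} \cdot 2 i \sqrt{3}\right) = \left(29 + N\right) \left(N + 2 i \sqrt{6}\right)$)
$H - J{\left(x \right)} = - \frac{4}{33} - \left(5^{2} + 29 \cdot 5 + 58 i \sqrt{6} + 2 i 5 \sqrt{6}\right) = - \frac{4}{33} - \left(25 + 145 + 58 i \sqrt{6} + 10 i \sqrt{6}\right) = - \frac{4}{33} - \left(170 + 68 i \sqrt{6}\right) = - \frac{5614}{33} - 68 i \sqrt{6}$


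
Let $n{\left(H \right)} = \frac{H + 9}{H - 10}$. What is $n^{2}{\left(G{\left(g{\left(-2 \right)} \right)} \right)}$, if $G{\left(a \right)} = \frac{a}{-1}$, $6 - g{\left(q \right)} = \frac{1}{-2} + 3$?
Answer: $\frac{121}{729} \approx 0.16598$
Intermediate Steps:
$g{\left(q \right)} = \frac{7}{2}$ ($g{\left(q \right)} = 6 - \left(\frac{1}{-2} + 3\right) = 6 - \left(- \frac{1}{2} + 3\right) = 6 - \frac{5}{2} = \frac{7}{2}$)
$G{\left(a \right)} = - a$ ($G{\left(a \right)} = a \left(-1\right) = - a$)
$n{\left(H \right)} = \frac{9 + H}{-10 + H}$
$n^{2}{\left(G{\left(g{\left(-2 \right)} \right)} \right)} = \left(\frac{9 - \frac{7}{2}}{-10 - \frac{7}{2}}\right)^{2} = \left(\frac{1}{- \frac{27}{2}} \cdot \frac{11}{2}\right)^{2} = \left(\left(- \frac{2}{27}\right) \frac{11}{2}\right)^{2} = \left(- \frac{11}{27}\right)^{2} = \frac{121}{729}$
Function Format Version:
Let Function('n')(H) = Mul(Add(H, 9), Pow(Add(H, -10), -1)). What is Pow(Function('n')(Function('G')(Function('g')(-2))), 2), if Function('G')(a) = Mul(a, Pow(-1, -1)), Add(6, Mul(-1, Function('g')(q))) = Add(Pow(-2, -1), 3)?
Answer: Rational(121, 729) ≈ 0.16598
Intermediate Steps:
Function('g')(q) = Rational(7, 2) (Function('g')(q) = Add(6, Mul(-1, Add(Pow(-2, -1), 3))) = Add(6, Mul(-1, Add(Rational(-1, 2), 3))) = Add(6, Mul(-1, Rational(5, 2))) = Add(6, Rational(-5, 2)) = Rational(7, 2))
Function('G')(a) = Mul(-1, a) (Function('G')(a) = Mul(a, -1) = Mul(-1, a))
Function('n')(H) = Mul(Pow(Add(-10, H), -1), Add(9, H)) (Function('n')(H) = Mul(Add(9, H), Pow(Add(-10, H), -1)) = Mul(Pow(Add(-10, H), -1), Add(9, H)))
Pow(Function('n')(Function('G')(Function('g')(-2))), 2) = Pow(Mul(Pow(Add(-10, Mul(-1, Rational(7, 2))), -1), Add(9, Mul(-1, Rational(7, 2)))), 2) = Pow(Mul(Pow(Add(-10, Rational(-7, 2)), -1), Add(9, Rational(-7, 2))), 2) = Pow(Mul(Pow(Rational(-27, 2), -1), Rational(11, 2)), 2) = Pow(Mul(Rational(-2, 27), Rational(11, 2)), 2) = Pow(Rational(-11, 27), 2) = Rational(121, 729)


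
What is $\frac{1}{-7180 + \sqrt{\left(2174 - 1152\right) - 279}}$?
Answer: $- \frac{7180}{51551657} - \frac{\sqrt{743}}{51551657} \approx -0.00013981$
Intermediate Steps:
$\frac{1}{-7180 + \sqrt{\left(2174 - 1152\right) - 279}} = \frac{1}{-7180 + \sqrt{1022 - 279}} = \frac{1}{-7180 + \sqrt{743}}$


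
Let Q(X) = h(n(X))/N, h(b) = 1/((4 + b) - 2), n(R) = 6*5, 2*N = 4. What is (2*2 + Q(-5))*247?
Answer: 63479/64 ≈ 991.86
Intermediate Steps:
N = 2 (N = (1/2)*4 = 2)
n(R) = 30
h(b) = 1/(2 + b)
Q(X) = 1/64 (Q(X) = 1/((2 + 30)*2) = (1/2)/32 = (1/32)*(1/2) = 1/64)
(2*2 + Q(-5))*247 = (2*2 + 1/64)*247 = (4 + 1/64)*247 = (257/64)*247 = 63479/64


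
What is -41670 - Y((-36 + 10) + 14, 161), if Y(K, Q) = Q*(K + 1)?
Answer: -39899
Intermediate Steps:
Y(K, Q) = Q*(1 + K)
-41670 - Y((-36 + 10) + 14, 161) = -41670 - 161*(1 + ((-36 + 10) + 14)) = -41670 - 161*(1 + (-26 + 14)) = -41670 - 161*(1 - 12) = -41670 - 161*(-11) = -41670 - 1*(-1771) = -41670 + 1771 = -39899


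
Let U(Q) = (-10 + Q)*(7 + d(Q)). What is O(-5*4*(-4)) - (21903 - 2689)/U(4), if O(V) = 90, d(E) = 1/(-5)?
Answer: 57215/102 ≈ 560.93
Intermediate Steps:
d(E) = -⅕
U(Q) = -68 + 34*Q/5 (U(Q) = (-10 + Q)*(7 - ⅕) = (-10 + Q)*(34/5) = -68 + 34*Q/5)
O(-5*4*(-4)) - (21903 - 2689)/U(4) = 90 - (21903 - 2689)/(-68 + (34/5)*4) = 90 - 19214/(-68 + 136/5) = 90 - 19214/(-204/5) = 90 - 19214*(-5)/204 = 90 - 1*(-48035/102) = 90 + 48035/102 = 57215/102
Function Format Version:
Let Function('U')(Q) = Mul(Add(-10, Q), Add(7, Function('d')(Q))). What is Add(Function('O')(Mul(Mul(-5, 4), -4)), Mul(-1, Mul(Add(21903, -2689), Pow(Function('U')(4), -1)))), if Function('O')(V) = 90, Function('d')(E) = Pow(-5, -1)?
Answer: Rational(57215, 102) ≈ 560.93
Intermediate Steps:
Function('d')(E) = Rational(-1, 5)
Function('U')(Q) = Add(-68, Mul(Rational(34, 5), Q)) (Function('U')(Q) = Mul(Add(-10, Q), Add(7, Rational(-1, 5))) = Mul(Add(-10, Q), Rational(34, 5)) = Add(-68, Mul(Rational(34, 5), Q)))
Add(Function('O')(Mul(Mul(-5, 4), -4)), Mul(-1, Mul(Add(21903, -2689), Pow(Function('U')(4), -1)))) = Add(90, Mul(-1, Mul(Add(21903, -2689), Pow(Add(-68, Mul(Rational(34, 5), 4)), -1)))) = Add(90, Mul(-1, Mul(19214, Pow(Add(-68, Rational(136, 5)), -1)))) = Add(90, Mul(-1, Mul(19214, Pow(Rational(-204, 5), -1)))) = Add(90, Mul(-1, Mul(19214, Rational(-5, 204)))) = Add(90, Mul(-1, Rational(-48035, 102))) = Add(90, Rational(48035, 102)) = Rational(57215, 102)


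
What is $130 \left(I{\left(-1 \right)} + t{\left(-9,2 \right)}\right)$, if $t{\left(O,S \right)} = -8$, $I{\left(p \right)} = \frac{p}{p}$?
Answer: $-910$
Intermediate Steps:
$I{\left(p \right)} = 1$
$130 \left(I{\left(-1 \right)} + t{\left(-9,2 \right)}\right) = 130 \left(1 - 8\right) = 130 \left(-7\right) = -910$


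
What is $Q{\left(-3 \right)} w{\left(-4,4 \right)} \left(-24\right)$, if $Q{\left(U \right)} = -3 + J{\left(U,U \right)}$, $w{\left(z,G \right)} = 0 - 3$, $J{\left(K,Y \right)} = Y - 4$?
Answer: $-720$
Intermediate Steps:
$J{\left(K,Y \right)} = -4 + Y$
$w{\left(z,G \right)} = -3$
$Q{\left(U \right)} = -7 + U$ ($Q{\left(U \right)} = -3 + \left(-4 + U\right) = -7 + U$)
$Q{\left(-3 \right)} w{\left(-4,4 \right)} \left(-24\right) = \left(-7 - 3\right) \left(-3\right) \left(-24\right) = \left(-10\right) \left(-3\right) \left(-24\right) = 30 \left(-24\right) = -720$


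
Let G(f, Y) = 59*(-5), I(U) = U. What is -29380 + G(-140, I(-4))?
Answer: -29675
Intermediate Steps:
G(f, Y) = -295
-29380 + G(-140, I(-4)) = -29380 - 295 = -29675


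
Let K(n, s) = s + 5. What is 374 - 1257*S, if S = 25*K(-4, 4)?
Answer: -282451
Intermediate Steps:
K(n, s) = 5 + s
S = 225 (S = 25*(5 + 4) = 25*9 = 225)
374 - 1257*S = 374 - 1257*225 = 374 - 282825 = -282451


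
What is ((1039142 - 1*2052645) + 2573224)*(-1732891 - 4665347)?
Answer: -9979466171598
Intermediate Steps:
((1039142 - 1*2052645) + 2573224)*(-1732891 - 4665347) = ((1039142 - 2052645) + 2573224)*(-6398238) = (-1013503 + 2573224)*(-6398238) = 1559721*(-6398238) = -9979466171598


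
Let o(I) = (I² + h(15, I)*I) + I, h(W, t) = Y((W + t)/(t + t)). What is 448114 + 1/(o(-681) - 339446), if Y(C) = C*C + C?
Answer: 12525845641723/27952364 ≈ 4.4811e+5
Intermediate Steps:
Y(C) = C + C² (Y(C) = C² + C = C + C²)
h(W, t) = (1 + (W + t)/(2*t))*(W + t)/(2*t) (h(W, t) = ((W + t)/(t + t))*(1 + (W + t)/(t + t)) = ((W + t)/((2*t)))*(1 + (W + t)/((2*t))) = ((W + t)*(1/(2*t)))*(1 + (W + t)*(1/(2*t))) = ((W + t)/(2*t))*(1 + (W + t)/(2*t)) = (1 + (W + t)/(2*t))*(W + t)/(2*t))
o(I) = I + I² + (15 + I)*(15 + 3*I)/(4*I) (o(I) = (I² + ((15 + I)*(15 + 3*I)/(4*I²))*I) + I = (I² + (15 + I)*(15 + 3*I)/(4*I)) + I = I + I² + (15 + I)*(15 + 3*I)/(4*I))
448114 + 1/(o(-681) - 339446) = 448114 + 1/((15 + (-681)² + (7/4)*(-681) + (225/4)/(-681)) - 339446) = 448114 + 1/((15 + 463761 - 4767/4 + (225/4)*(-1/681)) - 339446) = 448114 + 1/((15 + 463761 - 4767/4 - 75/908) - 339446) = 448114 + 1/(105006606/227 - 339446) = 448114 + 1/(27952364/227) = 448114 + 227/27952364 = 12525845641723/27952364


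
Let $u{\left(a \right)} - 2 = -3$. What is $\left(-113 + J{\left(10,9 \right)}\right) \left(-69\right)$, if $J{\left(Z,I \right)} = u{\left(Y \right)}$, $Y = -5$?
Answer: $7866$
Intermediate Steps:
$u{\left(a \right)} = -1$ ($u{\left(a \right)} = 2 - 3 = -1$)
$J{\left(Z,I \right)} = -1$
$\left(-113 + J{\left(10,9 \right)}\right) \left(-69\right) = \left(-113 - 1\right) \left(-69\right) = \left(-114\right) \left(-69\right) = 7866$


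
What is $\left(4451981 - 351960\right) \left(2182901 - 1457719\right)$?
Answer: $2973261428822$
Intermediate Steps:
$\left(4451981 - 351960\right) \left(2182901 - 1457719\right) = 4100021 \cdot 725182 = 2973261428822$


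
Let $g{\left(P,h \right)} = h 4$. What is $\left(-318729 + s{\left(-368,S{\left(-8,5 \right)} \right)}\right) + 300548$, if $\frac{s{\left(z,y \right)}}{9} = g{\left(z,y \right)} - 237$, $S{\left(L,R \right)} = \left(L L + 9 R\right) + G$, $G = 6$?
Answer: $-16174$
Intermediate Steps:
$S{\left(L,R \right)} = 6 + L^{2} + 9 R$ ($S{\left(L,R \right)} = \left(L L + 9 R\right) + 6 = \left(L^{2} + 9 R\right) + 6 = 6 + L^{2} + 9 R$)
$g{\left(P,h \right)} = 4 h$
$s{\left(z,y \right)} = -2133 + 36 y$ ($s{\left(z,y \right)} = 9 \left(4 y - 237\right) = 9 \left(-237 + 4 y\right) = -2133 + 36 y$)
$\left(-318729 + s{\left(-368,S{\left(-8,5 \right)} \right)}\right) + 300548 = \left(-318729 - \left(2133 - 36 \left(6 + \left(-8\right)^{2} + 9 \cdot 5\right)\right)\right) + 300548 = \left(-318729 - \left(2133 - 36 \left(6 + 64 + 45\right)\right)\right) + 300548 = \left(-318729 + \left(-2133 + 36 \cdot 115\right)\right) + 300548 = \left(-318729 + \left(-2133 + 4140\right)\right) + 300548 = \left(-318729 + 2007\right) + 300548 = -316722 + 300548 = -16174$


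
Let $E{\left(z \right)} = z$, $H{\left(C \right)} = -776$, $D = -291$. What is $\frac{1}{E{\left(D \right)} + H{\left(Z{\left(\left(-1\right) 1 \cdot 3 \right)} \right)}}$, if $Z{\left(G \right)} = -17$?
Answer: $- \frac{1}{1067} \approx -0.00093721$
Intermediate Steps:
$\frac{1}{E{\left(D \right)} + H{\left(Z{\left(\left(-1\right) 1 \cdot 3 \right)} \right)}} = \frac{1}{-291 - 776} = \frac{1}{-1067} = - \frac{1}{1067}$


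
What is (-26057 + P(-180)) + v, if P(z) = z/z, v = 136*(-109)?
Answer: -40880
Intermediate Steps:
v = -14824
P(z) = 1
(-26057 + P(-180)) + v = (-26057 + 1) - 14824 = -26056 - 14824 = -40880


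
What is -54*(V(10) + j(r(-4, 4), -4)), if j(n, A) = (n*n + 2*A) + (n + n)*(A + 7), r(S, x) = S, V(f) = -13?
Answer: 1566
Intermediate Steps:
j(n, A) = n² + 2*A + 2*n*(7 + A) (j(n, A) = (n² + 2*A) + (2*n)*(7 + A) = (n² + 2*A) + 2*n*(7 + A) = n² + 2*A + 2*n*(7 + A))
-54*(V(10) + j(r(-4, 4), -4)) = -54*(-13 + ((-4)² + 2*(-4) + 14*(-4) + 2*(-4)*(-4))) = -54*(-13 + (16 - 8 - 56 + 32)) = -54*(-13 - 16) = -54*(-29) = 1566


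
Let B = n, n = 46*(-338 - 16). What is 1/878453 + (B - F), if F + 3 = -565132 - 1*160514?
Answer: 623143812346/878453 ≈ 7.0937e+5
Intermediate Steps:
n = -16284 (n = 46*(-354) = -16284)
B = -16284
F = -725649 (F = -3 + (-565132 - 1*160514) = -3 + (-565132 - 160514) = -3 - 725646 = -725649)
1/878453 + (B - F) = 1/878453 + (-16284 - 1*(-725649)) = 1/878453 + (-16284 + 725649) = 1/878453 + 709365 = 623143812346/878453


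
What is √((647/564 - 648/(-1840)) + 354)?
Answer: √373880394705/32430 ≈ 18.855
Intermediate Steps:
√((647/564 - 648/(-1840)) + 354) = √((647*(1/564) - 648*(-1/1840)) + 354) = √((647/564 + 81/230) + 354) = √(97247/64860 + 354) = √(23057687/64860) = √373880394705/32430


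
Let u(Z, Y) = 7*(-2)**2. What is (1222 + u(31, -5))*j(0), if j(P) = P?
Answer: 0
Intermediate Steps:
u(Z, Y) = 28 (u(Z, Y) = 7*4 = 28)
(1222 + u(31, -5))*j(0) = (1222 + 28)*0 = 1250*0 = 0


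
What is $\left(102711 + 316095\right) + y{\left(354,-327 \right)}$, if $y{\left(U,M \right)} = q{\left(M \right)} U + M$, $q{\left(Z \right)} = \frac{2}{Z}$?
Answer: $\frac{45613975}{109} \approx 4.1848 \cdot 10^{5}$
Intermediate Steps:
$y{\left(U,M \right)} = M + \frac{2 U}{M}$ ($y{\left(U,M \right)} = \frac{2}{M} U + M = \frac{2 U}{M} + M = M + \frac{2 U}{M}$)
$\left(102711 + 316095\right) + y{\left(354,-327 \right)} = \left(102711 + 316095\right) - \left(327 - \frac{708}{-327}\right) = 418806 - \left(327 - - \frac{236}{109}\right) = 418806 - \frac{35879}{109} = \frac{45613975}{109}$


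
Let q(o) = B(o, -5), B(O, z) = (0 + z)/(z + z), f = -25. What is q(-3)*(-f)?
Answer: 25/2 ≈ 12.500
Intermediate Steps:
B(O, z) = ½ (B(O, z) = z/((2*z)) = z*(1/(2*z)) = ½)
q(o) = ½
q(-3)*(-f) = (-1*(-25))/2 = (½)*25 = 25/2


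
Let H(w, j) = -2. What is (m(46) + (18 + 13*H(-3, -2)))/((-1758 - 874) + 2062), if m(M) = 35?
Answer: -9/190 ≈ -0.047368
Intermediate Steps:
(m(46) + (18 + 13*H(-3, -2)))/((-1758 - 874) + 2062) = (35 + (18 + 13*(-2)))/((-1758 - 874) + 2062) = (35 + (18 - 26))/(-2632 + 2062) = (35 - 8)/(-570) = 27*(-1/570) = -9/190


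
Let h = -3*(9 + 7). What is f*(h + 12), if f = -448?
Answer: 16128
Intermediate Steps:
h = -48 (h = -3*16 = -48)
f*(h + 12) = -448*(-48 + 12) = -448*(-36) = 16128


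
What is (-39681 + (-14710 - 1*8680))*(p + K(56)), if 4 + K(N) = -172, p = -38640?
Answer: 2448163936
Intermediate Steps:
K(N) = -176 (K(N) = -4 - 172 = -176)
(-39681 + (-14710 - 1*8680))*(p + K(56)) = (-39681 + (-14710 - 1*8680))*(-38640 - 176) = (-39681 + (-14710 - 8680))*(-38816) = (-39681 - 23390)*(-38816) = -63071*(-38816) = 2448163936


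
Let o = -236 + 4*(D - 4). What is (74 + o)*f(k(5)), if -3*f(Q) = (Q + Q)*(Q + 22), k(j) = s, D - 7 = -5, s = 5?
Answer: 15300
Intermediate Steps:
D = 2 (D = 7 - 5 = 2)
k(j) = 5
f(Q) = -2*Q*(22 + Q)/3 (f(Q) = -(Q + Q)*(Q + 22)/3 = -2*Q*(22 + Q)/3)
o = -244 (o = -236 + 4*(2 - 4) = -236 + 4*(-2) = -236 - 8 = -244)
(74 + o)*f(k(5)) = (74 - 244)*(-2/3*5*(22 + 5)) = -(-340)*5*27/3 = -170*(-90) = 15300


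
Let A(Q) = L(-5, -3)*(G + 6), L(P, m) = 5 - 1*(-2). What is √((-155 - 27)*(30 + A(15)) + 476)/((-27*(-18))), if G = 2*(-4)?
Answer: I*√609/243 ≈ 0.10156*I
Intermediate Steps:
L(P, m) = 7 (L(P, m) = 5 + 2 = 7)
G = -8
A(Q) = -14 (A(Q) = 7*(-8 + 6) = 7*(-2) = -14)
√((-155 - 27)*(30 + A(15)) + 476)/((-27*(-18))) = √((-155 - 27)*(30 - 14) + 476)/((-27*(-18))) = √(-182*16 + 476)/486 = √(-2912 + 476)*(1/486) = √(-2436)*(1/486) = (2*I*√609)*(1/486) = I*√609/243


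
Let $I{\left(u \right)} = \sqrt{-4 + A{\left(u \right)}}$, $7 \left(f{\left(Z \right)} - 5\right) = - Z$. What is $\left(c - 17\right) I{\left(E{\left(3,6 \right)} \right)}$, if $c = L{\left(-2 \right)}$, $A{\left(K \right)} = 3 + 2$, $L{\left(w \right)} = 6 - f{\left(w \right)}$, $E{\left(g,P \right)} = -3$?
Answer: $- \frac{114}{7} \approx -16.286$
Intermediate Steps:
$f{\left(Z \right)} = 5 - \frac{Z}{7}$ ($f{\left(Z \right)} = 5 + \frac{\left(-1\right) Z}{7} = 5 - \frac{Z}{7}$)
$L{\left(w \right)} = 1 + \frac{w}{7}$ ($L{\left(w \right)} = 6 - \left(5 - \frac{w}{7}\right) = 6 + \left(-5 + \frac{w}{7}\right) = 1 + \frac{w}{7}$)
$A{\left(K \right)} = 5$
$c = \frac{5}{7}$ ($c = 1 + \frac{1}{7} \left(-2\right) = 1 - \frac{2}{7} = \frac{5}{7} \approx 0.71429$)
$I{\left(u \right)} = 1$ ($I{\left(u \right)} = \sqrt{-4 + 5} = \sqrt{1} = 1$)
$\left(c - 17\right) I{\left(E{\left(3,6 \right)} \right)} = \left(\frac{5}{7} - 17\right) 1 = \left(- \frac{114}{7}\right) 1 = - \frac{114}{7}$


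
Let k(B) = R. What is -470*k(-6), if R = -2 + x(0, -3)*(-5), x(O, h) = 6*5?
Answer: 71440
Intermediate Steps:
x(O, h) = 30
R = -152 (R = -2 + 30*(-5) = -2 - 150 = -152)
k(B) = -152
-470*k(-6) = -470*(-152) = 71440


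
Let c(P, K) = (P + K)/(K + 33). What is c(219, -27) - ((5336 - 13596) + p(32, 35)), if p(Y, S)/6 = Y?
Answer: 8100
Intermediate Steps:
c(P, K) = (K + P)/(33 + K)
p(Y, S) = 6*Y
c(219, -27) - ((5336 - 13596) + p(32, 35)) = (-27 + 219)/(33 - 27) - ((5336 - 13596) + 6*32) = 192/6 - (-8260 + 192) = (⅙)*192 - 1*(-8068) = 32 + 8068 = 8100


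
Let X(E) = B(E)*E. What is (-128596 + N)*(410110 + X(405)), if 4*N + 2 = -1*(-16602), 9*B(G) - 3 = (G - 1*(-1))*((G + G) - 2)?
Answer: -1888145112630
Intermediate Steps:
B(G) = ⅓ + (1 + G)*(-2 + 2*G)/9 (B(G) = ⅓ + ((G - 1*(-1))*((G + G) - 2))/9 = ⅓ + ((G + 1)*(2*G - 2))/9 = ⅓ + ((1 + G)*(-2 + 2*G))/9 = ⅓ + (1 + G)*(-2 + 2*G)/9)
N = 4150 (N = -½ + (-1*(-16602))/4 = -½ + (¼)*16602 = -½ + 8301/2 = 4150)
X(E) = E*(⅑ + 2*E²/9) (X(E) = (⅑ + 2*E²/9)*E = E*(⅑ + 2*E²/9))
(-128596 + N)*(410110 + X(405)) = (-128596 + 4150)*(410110 + (⅑)*405*(1 + 2*405²)) = -124446*(410110 + (⅑)*405*(1 + 2*164025)) = -124446*(410110 + (⅑)*405*(1 + 328050)) = -124446*(410110 + (⅑)*405*328051) = -124446*(410110 + 14762295) = -124446*15172405 = -1888145112630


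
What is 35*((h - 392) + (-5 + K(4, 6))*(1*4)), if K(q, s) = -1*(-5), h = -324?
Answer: -25060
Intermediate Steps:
K(q, s) = 5
35*((h - 392) + (-5 + K(4, 6))*(1*4)) = 35*((-324 - 392) + (-5 + 5)*(1*4)) = 35*(-716 + 0*4) = 35*(-716 + 0) = 35*(-716) = -25060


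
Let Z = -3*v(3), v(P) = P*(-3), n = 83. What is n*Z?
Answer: 2241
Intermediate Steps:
v(P) = -3*P
Z = 27 (Z = -(-9)*3 = -3*(-9) = 27)
n*Z = 83*27 = 2241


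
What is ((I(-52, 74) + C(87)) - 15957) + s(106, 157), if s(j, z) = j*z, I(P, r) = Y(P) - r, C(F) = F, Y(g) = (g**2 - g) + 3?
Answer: 3457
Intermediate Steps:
Y(g) = 3 + g**2 - g
I(P, r) = 3 + P**2 - P - r (I(P, r) = (3 + P**2 - P) - r = 3 + P**2 - P - r)
((I(-52, 74) + C(87)) - 15957) + s(106, 157) = (((3 + (-52)**2 - 1*(-52) - 1*74) + 87) - 15957) + 106*157 = (((3 + 2704 + 52 - 74) + 87) - 15957) + 16642 = ((2685 + 87) - 15957) + 16642 = (2772 - 15957) + 16642 = -13185 + 16642 = 3457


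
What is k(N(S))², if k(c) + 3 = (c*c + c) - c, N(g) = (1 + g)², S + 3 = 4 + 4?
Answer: 1671849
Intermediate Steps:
S = 5 (S = -3 + (4 + 4) = -3 + 8 = 5)
k(c) = -3 + c² (k(c) = -3 + ((c*c + c) - c) = -3 + ((c² + c) - c) = -3 + ((c + c²) - c) = -3 + c²)
k(N(S))² = (-3 + ((1 + 5)²)²)² = (-3 + (6²)²)² = (-3 + 36²)² = (-3 + 1296)² = 1293² = 1671849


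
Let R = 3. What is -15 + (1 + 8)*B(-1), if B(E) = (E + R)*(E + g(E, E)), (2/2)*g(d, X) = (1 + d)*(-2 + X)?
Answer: -33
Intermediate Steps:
g(d, X) = (1 + d)*(-2 + X)
B(E) = (-2 + E²)*(3 + E) (B(E) = (E + 3)*(E + (-2 + E - 2*E + E*E)) = (3 + E)*(E + (-2 + E - 2*E + E²)) = (3 + E)*(E + (-2 + E² - E)) = (3 + E)*(-2 + E²) = (-2 + E²)*(3 + E))
-15 + (1 + 8)*B(-1) = -15 + (1 + 8)*(-6 + (-1)³ - 2*(-1) + 3*(-1)²) = -15 + 9*(-6 - 1 + 2 + 3*1) = -15 + 9*(-6 - 1 + 2 + 3) = -15 + 9*(-2) = -15 - 18 = -33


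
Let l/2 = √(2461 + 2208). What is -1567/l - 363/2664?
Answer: -121/888 - 1567*√4669/9338 ≈ -11.603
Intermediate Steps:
l = 2*√4669 (l = 2*√(2461 + 2208) = 2*√4669 ≈ 136.66)
-1567/l - 363/2664 = -1567*√4669/9338 - 363/2664 = -1567*√4669/9338 - 363*1/2664 = -1567*√4669/9338 - 121/888 = -121/888 - 1567*√4669/9338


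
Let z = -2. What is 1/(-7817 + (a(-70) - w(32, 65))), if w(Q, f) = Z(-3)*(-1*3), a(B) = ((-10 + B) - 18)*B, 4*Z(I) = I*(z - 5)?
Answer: -4/3765 ≈ -0.0010624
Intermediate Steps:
Z(I) = -7*I/4 (Z(I) = (I*(-2 - 5))/4 = (I*(-7))/4 = (-7*I)/4 = -7*I/4)
a(B) = B*(-28 + B) (a(B) = (-28 + B)*B = B*(-28 + B))
w(Q, f) = -63/4 (w(Q, f) = (-7/4*(-3))*(-1*3) = (21/4)*(-3) = -63/4)
1/(-7817 + (a(-70) - w(32, 65))) = 1/(-7817 + (-70*(-28 - 70) - 1*(-63/4))) = 1/(-7817 + (-70*(-98) + 63/4)) = 1/(-7817 + (6860 + 63/4)) = 1/(-7817 + 27503/4) = 1/(-3765/4) = -4/3765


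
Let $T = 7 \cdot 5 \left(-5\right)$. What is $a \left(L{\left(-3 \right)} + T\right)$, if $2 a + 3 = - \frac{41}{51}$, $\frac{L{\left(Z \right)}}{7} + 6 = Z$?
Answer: $\frac{1358}{3} \approx 452.67$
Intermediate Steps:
$T = -175$ ($T = 7 \left(-25\right) = -175$)
$L{\left(Z \right)} = -42 + 7 Z$
$a = - \frac{97}{51}$ ($a = - \frac{3}{2} + \frac{\left(-41\right) \frac{1}{51}}{2} = - \frac{3}{2} + \frac{1}{2} \left(- \frac{41}{51}\right) = - \frac{3}{2} - \frac{41}{102} = - \frac{97}{51} \approx -1.902$)
$a \left(L{\left(-3 \right)} + T\right) = - \frac{97 \left(\left(-42 + 7 \left(-3\right)\right) - 175\right)}{51} = - \frac{97 \left(\left(-42 - 21\right) - 175\right)}{51} = - \frac{97 \left(-63 - 175\right)}{51} = \left(- \frac{97}{51}\right) \left(-238\right) = \frac{1358}{3}$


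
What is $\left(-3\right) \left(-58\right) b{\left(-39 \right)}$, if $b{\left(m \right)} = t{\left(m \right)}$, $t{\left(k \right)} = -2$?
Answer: $-348$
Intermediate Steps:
$b{\left(m \right)} = -2$
$\left(-3\right) \left(-58\right) b{\left(-39 \right)} = \left(-3\right) \left(-58\right) \left(-2\right) = 174 \left(-2\right) = -348$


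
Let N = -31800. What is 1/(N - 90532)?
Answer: -1/122332 ≈ -8.1745e-6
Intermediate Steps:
1/(N - 90532) = 1/(-31800 - 90532) = 1/(-122332) = -1/122332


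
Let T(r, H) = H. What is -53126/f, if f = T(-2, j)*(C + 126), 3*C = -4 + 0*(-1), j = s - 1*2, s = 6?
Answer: -79689/748 ≈ -106.54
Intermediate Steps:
j = 4 (j = 6 - 1*2 = 6 - 2 = 4)
C = -4/3 (C = (-4 + 0*(-1))/3 = (-4 + 0)/3 = (⅓)*(-4) = -4/3 ≈ -1.3333)
f = 1496/3 (f = 4*(-4/3 + 126) = 4*(374/3) = 1496/3 ≈ 498.67)
-53126/f = -53126/1496/3 = -53126*3/1496 = -79689/748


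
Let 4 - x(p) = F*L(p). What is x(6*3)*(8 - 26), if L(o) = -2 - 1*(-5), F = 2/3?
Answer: -36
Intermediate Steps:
F = 2/3 (F = 2*(1/3) = 2/3 ≈ 0.66667)
L(o) = 3 (L(o) = -2 + 5 = 3)
x(p) = 2 (x(p) = 4 - 2*3/3 = 4 - 1*2 = 4 - 2 = 2)
x(6*3)*(8 - 26) = 2*(8 - 26) = 2*(-18) = -36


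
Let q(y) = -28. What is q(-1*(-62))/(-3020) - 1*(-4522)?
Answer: 3414117/755 ≈ 4522.0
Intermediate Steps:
q(-1*(-62))/(-3020) - 1*(-4522) = -28/(-3020) - 1*(-4522) = -28*(-1/3020) + 4522 = 7/755 + 4522 = 3414117/755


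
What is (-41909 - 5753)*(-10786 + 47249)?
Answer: -1737899506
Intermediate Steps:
(-41909 - 5753)*(-10786 + 47249) = -47662*36463 = -1737899506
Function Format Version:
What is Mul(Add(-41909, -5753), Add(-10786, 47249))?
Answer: -1737899506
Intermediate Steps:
Mul(Add(-41909, -5753), Add(-10786, 47249)) = Mul(-47662, 36463) = -1737899506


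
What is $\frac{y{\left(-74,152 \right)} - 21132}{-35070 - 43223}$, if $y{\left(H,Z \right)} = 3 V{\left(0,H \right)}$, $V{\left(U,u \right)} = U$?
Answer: $\frac{21132}{78293} \approx 0.26991$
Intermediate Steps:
$y{\left(H,Z \right)} = 0$ ($y{\left(H,Z \right)} = 3 \cdot 0 = 0$)
$\frac{y{\left(-74,152 \right)} - 21132}{-35070 - 43223} = \frac{0 - 21132}{-35070 - 43223} = \frac{0 - 21132}{-78293} = \left(0 - 21132\right) \left(- \frac{1}{78293}\right) = \left(-21132\right) \left(- \frac{1}{78293}\right) = \frac{21132}{78293}$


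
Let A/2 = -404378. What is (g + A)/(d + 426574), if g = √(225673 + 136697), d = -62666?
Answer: -202189/90977 + √362370/363908 ≈ -2.2208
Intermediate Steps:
g = √362370 ≈ 601.97
A = -808756 (A = 2*(-404378) = -808756)
(g + A)/(d + 426574) = (√362370 - 808756)/(-62666 + 426574) = (-808756 + √362370)/363908 = (-808756 + √362370)*(1/363908) = -202189/90977 + √362370/363908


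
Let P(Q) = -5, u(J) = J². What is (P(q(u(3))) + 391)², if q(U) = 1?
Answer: 148996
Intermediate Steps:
(P(q(u(3))) + 391)² = (-5 + 391)² = 386² = 148996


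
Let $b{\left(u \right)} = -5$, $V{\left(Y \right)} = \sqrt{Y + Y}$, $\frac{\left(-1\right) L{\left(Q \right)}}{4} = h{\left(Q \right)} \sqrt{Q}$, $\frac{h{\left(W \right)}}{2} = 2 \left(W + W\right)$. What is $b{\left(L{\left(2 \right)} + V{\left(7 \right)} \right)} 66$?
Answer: $-330$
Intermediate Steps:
$h{\left(W \right)} = 8 W$ ($h{\left(W \right)} = 2 \cdot 2 \left(W + W\right) = 2 \cdot 2 \cdot 2 W = 2 \cdot 4 W = 8 W$)
$L{\left(Q \right)} = - 32 Q^{\frac{3}{2}}$ ($L{\left(Q \right)} = - 4 \cdot 8 Q \sqrt{Q} = - 4 \cdot 8 Q^{\frac{3}{2}} = - 32 Q^{\frac{3}{2}}$)
$V{\left(Y \right)} = \sqrt{2} \sqrt{Y}$ ($V{\left(Y \right)} = \sqrt{2 Y} = \sqrt{2} \sqrt{Y}$)
$b{\left(L{\left(2 \right)} + V{\left(7 \right)} \right)} 66 = \left(-5\right) 66 = -330$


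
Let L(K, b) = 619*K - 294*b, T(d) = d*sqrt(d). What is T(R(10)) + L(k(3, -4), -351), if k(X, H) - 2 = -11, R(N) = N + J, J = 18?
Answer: 97623 + 56*sqrt(7) ≈ 97771.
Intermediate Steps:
R(N) = 18 + N (R(N) = N + 18 = 18 + N)
T(d) = d**(3/2)
k(X, H) = -9 (k(X, H) = 2 - 11 = -9)
L(K, b) = -294*b + 619*K
T(R(10)) + L(k(3, -4), -351) = (18 + 10)**(3/2) + (-294*(-351) + 619*(-9)) = 28**(3/2) + (103194 - 5571) = 56*sqrt(7) + 97623 = 97623 + 56*sqrt(7)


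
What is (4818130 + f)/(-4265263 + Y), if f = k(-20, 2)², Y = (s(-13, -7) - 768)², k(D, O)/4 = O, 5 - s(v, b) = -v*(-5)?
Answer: -4818194/3778059 ≈ -1.2753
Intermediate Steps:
s(v, b) = 5 - 5*v (s(v, b) = 5 - (-v)*(-5) = 5 - 5*v)
k(D, O) = 4*O
Y = 487204 (Y = ((5 - 5*(-13)) - 768)² = ((5 + 65) - 768)² = (70 - 768)² = (-698)² = 487204)
f = 64 (f = (4*2)² = 8² = 64)
(4818130 + f)/(-4265263 + Y) = (4818130 + 64)/(-4265263 + 487204) = 4818194/(-3778059) = 4818194*(-1/3778059) = -4818194/3778059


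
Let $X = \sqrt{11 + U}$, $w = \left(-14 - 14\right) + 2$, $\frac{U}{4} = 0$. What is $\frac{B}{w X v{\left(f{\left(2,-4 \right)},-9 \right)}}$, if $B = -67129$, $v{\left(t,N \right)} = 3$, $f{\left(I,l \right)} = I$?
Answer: $\frac{67129 \sqrt{11}}{858} \approx 259.49$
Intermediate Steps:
$U = 0$ ($U = 4 \cdot 0 = 0$)
$w = -26$ ($w = -28 + 2 = -26$)
$X = \sqrt{11}$ ($X = \sqrt{11 + 0} = \sqrt{11} \approx 3.3166$)
$\frac{B}{w X v{\left(f{\left(2,-4 \right)},-9 \right)}} = - \frac{67129}{- 26 \sqrt{11} \cdot 3} = - \frac{67129}{\left(-78\right) \sqrt{11}} = - 67129 \left(- \frac{\sqrt{11}}{858}\right) = \frac{67129 \sqrt{11}}{858}$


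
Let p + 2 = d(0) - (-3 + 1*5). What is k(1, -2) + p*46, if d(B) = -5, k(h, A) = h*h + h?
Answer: -412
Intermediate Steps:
k(h, A) = h + h² (k(h, A) = h² + h = h + h²)
p = -9 (p = -2 + (-5 - (-3 + 1*5)) = -2 + (-5 - (-3 + 5)) = -2 + (-5 - 1*2) = -2 + (-5 - 2) = -2 - 7 = -9)
k(1, -2) + p*46 = 1*(1 + 1) - 9*46 = 1*2 - 414 = 2 - 414 = -412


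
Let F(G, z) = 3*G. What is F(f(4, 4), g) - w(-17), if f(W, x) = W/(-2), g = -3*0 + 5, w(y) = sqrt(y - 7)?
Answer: -6 - 2*I*sqrt(6) ≈ -6.0 - 4.899*I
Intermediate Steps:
w(y) = sqrt(-7 + y)
g = 5 (g = 0 + 5 = 5)
f(W, x) = -W/2 (f(W, x) = W*(-1/2) = -W/2)
F(f(4, 4), g) - w(-17) = 3*(-1/2*4) - sqrt(-7 - 17) = 3*(-2) - sqrt(-24) = -6 - 2*I*sqrt(6)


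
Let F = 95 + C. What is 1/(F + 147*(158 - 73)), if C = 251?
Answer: 1/12841 ≈ 7.7876e-5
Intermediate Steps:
F = 346 (F = 95 + 251 = 346)
1/(F + 147*(158 - 73)) = 1/(346 + 147*(158 - 73)) = 1/(346 + 147*85) = 1/(346 + 12495) = 1/12841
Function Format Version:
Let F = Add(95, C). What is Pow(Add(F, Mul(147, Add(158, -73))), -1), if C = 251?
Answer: Rational(1, 12841) ≈ 7.7876e-5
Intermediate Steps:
F = 346 (F = Add(95, 251) = 346)
Pow(Add(F, Mul(147, Add(158, -73))), -1) = Pow(Add(346, Mul(147, Add(158, -73))), -1) = Pow(Add(346, Mul(147, 85)), -1) = Pow(Add(346, 12495), -1) = Pow(12841, -1) = Rational(1, 12841)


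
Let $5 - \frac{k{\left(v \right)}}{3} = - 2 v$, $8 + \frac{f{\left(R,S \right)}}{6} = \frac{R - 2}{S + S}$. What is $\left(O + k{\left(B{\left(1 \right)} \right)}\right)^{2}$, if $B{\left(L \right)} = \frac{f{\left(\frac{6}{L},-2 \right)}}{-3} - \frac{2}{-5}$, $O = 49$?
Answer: $\frac{760384}{25} \approx 30415.0$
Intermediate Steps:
$f{\left(R,S \right)} = -48 + \frac{3 \left(-2 + R\right)}{S}$ ($f{\left(R,S \right)} = -48 + 6 \frac{R - 2}{S + S} = -48 + 6 \frac{-2 + R}{2 S} = -48 + \frac{3 \left(-2 + R\right)}{S}$)
$B{\left(L \right)} = \frac{77}{5} + \frac{3}{L}$ ($B{\left(L \right)} = \frac{3 \frac{1}{-2} \left(-2 + \frac{6}{L} - -32\right)}{-3} - \frac{2}{-5} = 3 \left(- \frac{1}{2}\right) \left(-2 + \frac{6}{L} + 32\right) \left(- \frac{1}{3}\right) - - \frac{2}{5} = 3 \left(- \frac{1}{2}\right) \left(30 + \frac{6}{L}\right) \left(- \frac{1}{3}\right) + \frac{2}{5} = \left(-45 - \frac{9}{L}\right) \left(- \frac{1}{3}\right) + \frac{2}{5} = \left(15 + \frac{3}{L}\right) + \frac{2}{5} = \frac{77}{5} + \frac{3}{L}$)
$k{\left(v \right)} = 15 + 6 v$ ($k{\left(v \right)} = 15 - 3 \left(- 2 v\right) = 15 + 6 v$)
$\left(O + k{\left(B{\left(1 \right)} \right)}\right)^{2} = \left(49 + \left(15 + 6 \left(\frac{77}{5} + \frac{3}{1}\right)\right)\right)^{2} = \left(49 + \left(15 + 6 \left(\frac{77}{5} + 3 \cdot 1\right)\right)\right)^{2} = \left(49 + \left(15 + 6 \left(\frac{77}{5} + 3\right)\right)\right)^{2} = \left(49 + \left(15 + 6 \cdot \frac{92}{5}\right)\right)^{2} = \left(49 + \left(15 + \frac{552}{5}\right)\right)^{2} = \left(49 + \frac{627}{5}\right)^{2} = \left(\frac{872}{5}\right)^{2} = \frac{760384}{25}$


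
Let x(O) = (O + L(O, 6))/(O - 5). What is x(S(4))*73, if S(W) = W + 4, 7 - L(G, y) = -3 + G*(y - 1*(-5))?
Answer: -5110/3 ≈ -1703.3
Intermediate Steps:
L(G, y) = 10 - G*(5 + y) (L(G, y) = 7 - (-3 + G*(y - 1*(-5))) = 7 - (-3 + G*(y + 5)) = 7 - (-3 + G*(5 + y)) = 7 + (3 - G*(5 + y)) = 10 - G*(5 + y))
S(W) = 4 + W
x(O) = (10 - 10*O)/(-5 + O) (x(O) = (O + (10 - 5*O - 1*O*6))/(O - 5) = (O + (10 - 5*O - 6*O))/(-5 + O) = (O + (10 - 11*O))/(-5 + O) = (10 - 10*O)/(-5 + O))
x(S(4))*73 = (10*(1 - (4 + 4))/(-5 + (4 + 4)))*73 = (10*(1 - 1*8)/(-5 + 8))*73 = (10*(1 - 8)/3)*73 = (10*(1/3)*(-7))*73 = -70/3*73 = -5110/3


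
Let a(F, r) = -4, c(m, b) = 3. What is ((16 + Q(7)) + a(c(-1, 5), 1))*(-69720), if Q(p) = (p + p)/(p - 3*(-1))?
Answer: -934248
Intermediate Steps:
Q(p) = 2*p/(3 + p) (Q(p) = (2*p)/(p + 3) = (2*p)/(3 + p) = 2*p/(3 + p))
((16 + Q(7)) + a(c(-1, 5), 1))*(-69720) = ((16 + 2*7/(3 + 7)) - 4)*(-69720) = ((16 + 2*7/10) - 4)*(-69720) = ((16 + 2*7*(⅒)) - 4)*(-69720) = ((16 + 7/5) - 4)*(-69720) = (87/5 - 4)*(-69720) = (67/5)*(-69720) = -934248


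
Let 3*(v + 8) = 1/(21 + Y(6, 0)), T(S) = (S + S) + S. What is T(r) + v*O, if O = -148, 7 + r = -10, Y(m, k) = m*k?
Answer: 71231/63 ≈ 1130.7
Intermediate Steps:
Y(m, k) = k*m
r = -17 (r = -7 - 10 = -17)
T(S) = 3*S (T(S) = 2*S + S = 3*S)
v = -503/63 (v = -8 + 1/(3*(21 + 0*6)) = -8 + 1/(3*(21 + 0)) = -8 + (1/3)/21 = -8 + (1/3)*(1/21) = -8 + 1/63 = -503/63 ≈ -7.9841)
T(r) + v*O = 3*(-17) - 503/63*(-148) = -51 + 74444/63 = 71231/63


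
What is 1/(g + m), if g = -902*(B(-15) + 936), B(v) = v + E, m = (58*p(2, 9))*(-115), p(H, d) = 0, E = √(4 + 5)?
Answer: -1/833448 ≈ -1.1998e-6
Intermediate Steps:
E = 3 (E = √9 = 3)
m = 0 (m = (58*0)*(-115) = 0*(-115) = 0)
B(v) = 3 + v (B(v) = v + 3 = 3 + v)
g = -833448 (g = -902*((3 - 15) + 936) = -902*(-12 + 936) = -902*924 = -833448)
1/(g + m) = 1/(-833448 + 0) = 1/(-833448) = -1/833448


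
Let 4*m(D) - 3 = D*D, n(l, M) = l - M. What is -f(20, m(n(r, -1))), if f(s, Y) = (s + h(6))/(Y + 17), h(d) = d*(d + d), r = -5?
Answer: -368/87 ≈ -4.2299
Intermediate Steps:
h(d) = 2*d² (h(d) = d*(2*d) = 2*d²)
m(D) = ¾ + D²/4 (m(D) = ¾ + (D*D)/4 = ¾ + D²/4)
f(s, Y) = (72 + s)/(17 + Y) (f(s, Y) = (s + 2*6²)/(Y + 17) = (s + 2*36)/(17 + Y) = (s + 72)/(17 + Y) = (72 + s)/(17 + Y))
-f(20, m(n(r, -1))) = -(72 + 20)/(17 + (¾ + (-5 - 1*(-1))²/4)) = -92/(17 + (¾ + (-5 + 1)²/4)) = -92/(17 + (¾ + (¼)*(-4)²)) = -92/(17 + (¾ + (¼)*16)) = -92/(17 + (¾ + 4)) = -92/(17 + 19/4) = -92/87/4 = -4*92/87 = -1*368/87 = -368/87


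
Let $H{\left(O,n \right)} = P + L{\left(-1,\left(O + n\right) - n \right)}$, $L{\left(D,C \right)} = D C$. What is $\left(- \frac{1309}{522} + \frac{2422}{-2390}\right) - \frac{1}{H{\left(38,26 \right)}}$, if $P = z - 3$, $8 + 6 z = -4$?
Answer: $- \frac{93821281}{26822970} \approx -3.4978$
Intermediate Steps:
$z = -2$ ($z = - \frac{4}{3} + \frac{1}{6} \left(-4\right) = - \frac{4}{3} - \frac{2}{3} = -2$)
$P = -5$ ($P = -2 - 3 = -5$)
$L{\left(D,C \right)} = C D$
$H{\left(O,n \right)} = -5 - O$ ($H{\left(O,n \right)} = -5 + \left(\left(O + n\right) - n\right) \left(-1\right) = -5 + O \left(-1\right) = -5 - O$)
$\left(- \frac{1309}{522} + \frac{2422}{-2390}\right) - \frac{1}{H{\left(38,26 \right)}} = \left(- \frac{1309}{522} + \frac{2422}{-2390}\right) - \frac{1}{-5 - 38} = \left(\left(-1309\right) \frac{1}{522} + 2422 \left(- \frac{1}{2390}\right)\right) - \frac{1}{-5 - 38} = \left(- \frac{1309}{522} - \frac{1211}{1195}\right) - \frac{1}{-43} = - \frac{2196397}{623790} - - \frac{1}{43} = - \frac{2196397}{623790} + \frac{1}{43} = - \frac{93821281}{26822970}$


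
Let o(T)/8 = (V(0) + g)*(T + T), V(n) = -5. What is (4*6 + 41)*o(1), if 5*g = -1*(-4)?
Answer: -4368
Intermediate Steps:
g = 4/5 (g = (-1*(-4))/5 = (1/5)*4 = 4/5 ≈ 0.80000)
o(T) = -336*T/5 (o(T) = 8*((-5 + 4/5)*(T + T)) = 8*(-42*T/5) = -336*T/5)
(4*6 + 41)*o(1) = (4*6 + 41)*(-336/5*1) = (24 + 41)*(-336/5) = 65*(-336/5) = -4368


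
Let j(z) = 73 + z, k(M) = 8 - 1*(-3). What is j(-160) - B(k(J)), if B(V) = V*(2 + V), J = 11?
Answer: -230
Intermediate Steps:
k(M) = 11 (k(M) = 8 + 3 = 11)
j(-160) - B(k(J)) = (73 - 160) - 11*(2 + 11) = -87 - 11*13 = -87 - 1*143 = -87 - 143 = -230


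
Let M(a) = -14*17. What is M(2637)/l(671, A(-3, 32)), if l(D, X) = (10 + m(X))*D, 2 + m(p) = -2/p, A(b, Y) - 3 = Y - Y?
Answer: -357/7381 ≈ -0.048367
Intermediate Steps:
M(a) = -238
A(b, Y) = 3 (A(b, Y) = 3 + (Y - Y) = 3 + 0 = 3)
m(p) = -2 - 2/p
l(D, X) = D*(8 - 2/X) (l(D, X) = (10 + (-2 - 2/X))*D = (8 - 2/X)*D = D*(8 - 2/X))
M(2637)/l(671, A(-3, 32)) = -238/(8*671 - 2*671/3) = -238/(5368 - 2*671*⅓) = -238/(5368 - 1342/3) = -238/14762/3 = -238*3/14762 = -357/7381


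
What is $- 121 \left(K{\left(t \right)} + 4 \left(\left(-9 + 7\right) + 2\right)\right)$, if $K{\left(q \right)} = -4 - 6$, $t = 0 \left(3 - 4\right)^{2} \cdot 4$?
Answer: $1210$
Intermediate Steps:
$t = 0$ ($t = 0 \left(-1\right)^{2} \cdot 4 = 0 \cdot 1 \cdot 4 = 0 \cdot 4 = 0$)
$K{\left(q \right)} = -10$ ($K{\left(q \right)} = -4 - 6 = -10$)
$- 121 \left(K{\left(t \right)} + 4 \left(\left(-9 + 7\right) + 2\right)\right) = - 121 \left(-10 + 4 \left(\left(-9 + 7\right) + 2\right)\right) = - 121 \left(-10 + 4 \left(-2 + 2\right)\right) = - 121 \left(-10 + 4 \cdot 0\right) = - 121 \left(-10 + 0\right) = \left(-121\right) \left(-10\right) = 1210$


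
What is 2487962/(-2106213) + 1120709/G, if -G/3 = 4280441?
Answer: -11436391839581/9015520479933 ≈ -1.2685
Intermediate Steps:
G = -12841323 (G = -3*4280441 = -12841323)
2487962/(-2106213) + 1120709/G = 2487962/(-2106213) + 1120709/(-12841323) = 2487962*(-1/2106213) + 1120709*(-1/12841323) = -2487962/2106213 - 1120709/12841323 = -11436391839581/9015520479933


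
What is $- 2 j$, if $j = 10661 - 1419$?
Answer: $-18484$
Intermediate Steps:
$j = 9242$ ($j = 10661 - 1419 = 9242$)
$- 2 j = \left(-2\right) 9242 = -18484$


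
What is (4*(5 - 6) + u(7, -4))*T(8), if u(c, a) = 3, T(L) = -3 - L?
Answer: 11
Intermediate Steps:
(4*(5 - 6) + u(7, -4))*T(8) = (4*(5 - 6) + 3)*(-3 - 1*8) = (4*(-1) + 3)*(-3 - 8) = (-4 + 3)*(-11) = -1*(-11) = 11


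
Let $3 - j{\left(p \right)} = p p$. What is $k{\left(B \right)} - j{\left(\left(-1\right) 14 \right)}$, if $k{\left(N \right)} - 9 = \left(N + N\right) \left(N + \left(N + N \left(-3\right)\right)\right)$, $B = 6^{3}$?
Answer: $-93110$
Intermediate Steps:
$j{\left(p \right)} = 3 - p^{2}$ ($j{\left(p \right)} = 3 - p p = 3 - p^{2}$)
$B = 216$
$k{\left(N \right)} = 9 - 2 N^{2}$ ($k{\left(N \right)} = 9 + \left(N + N\right) \left(N + \left(N + N \left(-3\right)\right)\right) = 9 + 2 N \left(N + \left(N - 3 N\right)\right) = 9 + 2 N \left(N - 2 N\right) = 9 + 2 N \left(- N\right) = 9 - 2 N^{2}$)
$k{\left(B \right)} - j{\left(\left(-1\right) 14 \right)} = \left(9 - 2 \cdot 216^{2}\right) - \left(3 - \left(\left(-1\right) 14\right)^{2}\right) = \left(9 - 93312\right) - \left(3 - \left(-14\right)^{2}\right) = \left(9 - 93312\right) - \left(3 - 196\right) = -93303 - \left(3 - 196\right) = -93303 - -193 = -93303 + 193 = -93110$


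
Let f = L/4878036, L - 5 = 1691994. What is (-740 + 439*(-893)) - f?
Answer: -1915933257611/4878036 ≈ -3.9277e+5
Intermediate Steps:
L = 1691999 (L = 5 + 1691994 = 1691999)
f = 1691999/4878036 ≈ 0.34686
(-740 + 439*(-893)) - f = (-740 + 439*(-893)) - 1*1691999/4878036 = (-740 - 392027) - 1691999/4878036 = -392767 - 1691999/4878036 = -1915933257611/4878036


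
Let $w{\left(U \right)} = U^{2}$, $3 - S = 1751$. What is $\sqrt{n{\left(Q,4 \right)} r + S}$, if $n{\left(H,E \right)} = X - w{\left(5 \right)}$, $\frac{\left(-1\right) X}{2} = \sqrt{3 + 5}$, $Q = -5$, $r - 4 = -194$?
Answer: $\sqrt{3002 + 760 \sqrt{2}} \approx 63.85$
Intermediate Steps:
$r = -190$ ($r = 4 - 194 = -190$)
$X = - 4 \sqrt{2}$ ($X = - 2 \sqrt{3 + 5} = - 2 \sqrt{8} = - 2 \cdot 2 \sqrt{2} = - 4 \sqrt{2} \approx -5.6569$)
$S = -1748$ ($S = 3 - 1751 = -1748$)
$n{\left(H,E \right)} = -25 - 4 \sqrt{2}$ ($n{\left(H,E \right)} = - 4 \sqrt{2} - 5^{2} = - 4 \sqrt{2} - 25 = -25 - 4 \sqrt{2}$)
$\sqrt{n{\left(Q,4 \right)} r + S} = \sqrt{\left(-25 - 4 \sqrt{2}\right) \left(-190\right) - 1748} = \sqrt{\left(4750 + 760 \sqrt{2}\right) - 1748} = \sqrt{3002 + 760 \sqrt{2}}$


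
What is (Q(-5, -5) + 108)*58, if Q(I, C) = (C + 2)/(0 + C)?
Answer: 31494/5 ≈ 6298.8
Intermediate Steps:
Q(I, C) = (2 + C)/C
(Q(-5, -5) + 108)*58 = ((2 - 5)/(-5) + 108)*58 = (-⅕*(-3) + 108)*58 = (⅗ + 108)*58 = (543/5)*58 = 31494/5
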